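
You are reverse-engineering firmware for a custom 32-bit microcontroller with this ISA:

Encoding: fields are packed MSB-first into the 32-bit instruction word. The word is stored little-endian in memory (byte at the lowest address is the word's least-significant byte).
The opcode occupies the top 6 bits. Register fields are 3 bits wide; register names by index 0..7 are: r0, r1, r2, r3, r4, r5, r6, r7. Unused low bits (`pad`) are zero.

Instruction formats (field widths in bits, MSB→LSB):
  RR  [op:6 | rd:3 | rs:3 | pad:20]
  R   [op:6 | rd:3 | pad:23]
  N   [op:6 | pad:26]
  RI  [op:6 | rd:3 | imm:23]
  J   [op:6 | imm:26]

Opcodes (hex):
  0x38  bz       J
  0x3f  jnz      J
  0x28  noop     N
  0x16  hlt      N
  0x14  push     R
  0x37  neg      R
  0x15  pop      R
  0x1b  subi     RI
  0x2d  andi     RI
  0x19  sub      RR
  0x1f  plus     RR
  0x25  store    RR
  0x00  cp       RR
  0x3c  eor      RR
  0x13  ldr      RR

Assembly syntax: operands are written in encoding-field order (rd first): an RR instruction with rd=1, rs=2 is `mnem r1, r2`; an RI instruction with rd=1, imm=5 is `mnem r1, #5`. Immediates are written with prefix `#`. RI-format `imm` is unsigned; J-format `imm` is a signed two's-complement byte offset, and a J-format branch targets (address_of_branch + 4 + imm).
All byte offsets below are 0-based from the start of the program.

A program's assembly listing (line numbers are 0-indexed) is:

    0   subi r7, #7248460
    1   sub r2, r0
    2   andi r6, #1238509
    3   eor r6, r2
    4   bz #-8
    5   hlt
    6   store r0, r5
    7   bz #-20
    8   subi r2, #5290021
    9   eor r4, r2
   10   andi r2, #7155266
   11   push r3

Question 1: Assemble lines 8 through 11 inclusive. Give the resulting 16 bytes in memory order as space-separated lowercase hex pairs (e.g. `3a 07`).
25 b8 50 6d 00 00 20 f2 42 2e 6d b5 00 00 80 51

8. subi fields op=0x1b:6|rd=2:3|imm=5290021:23 → word 6d50b825h → 25 b8 50 6d
9. eor fields op=0x3c:6|rd=4:3|rs=2:3|pad=0:20 → word f2200000h → 00 00 20 f2
10. andi fields op=0x2d:6|rd=2:3|imm=7155266:23 → word b56d2e42h → 42 2e 6d b5
11. push fields op=0x14:6|rd=3:3|pad=0:23 → word 51800000h → 00 00 80 51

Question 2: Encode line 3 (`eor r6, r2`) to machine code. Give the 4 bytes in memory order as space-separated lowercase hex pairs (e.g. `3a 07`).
00 00 20 f3

L3: eor op=0x3c:6|rd=6:3|rs=2:3|pad=0:20 ⇒ 0xf3200000 ⇒ little 00 00 20 f3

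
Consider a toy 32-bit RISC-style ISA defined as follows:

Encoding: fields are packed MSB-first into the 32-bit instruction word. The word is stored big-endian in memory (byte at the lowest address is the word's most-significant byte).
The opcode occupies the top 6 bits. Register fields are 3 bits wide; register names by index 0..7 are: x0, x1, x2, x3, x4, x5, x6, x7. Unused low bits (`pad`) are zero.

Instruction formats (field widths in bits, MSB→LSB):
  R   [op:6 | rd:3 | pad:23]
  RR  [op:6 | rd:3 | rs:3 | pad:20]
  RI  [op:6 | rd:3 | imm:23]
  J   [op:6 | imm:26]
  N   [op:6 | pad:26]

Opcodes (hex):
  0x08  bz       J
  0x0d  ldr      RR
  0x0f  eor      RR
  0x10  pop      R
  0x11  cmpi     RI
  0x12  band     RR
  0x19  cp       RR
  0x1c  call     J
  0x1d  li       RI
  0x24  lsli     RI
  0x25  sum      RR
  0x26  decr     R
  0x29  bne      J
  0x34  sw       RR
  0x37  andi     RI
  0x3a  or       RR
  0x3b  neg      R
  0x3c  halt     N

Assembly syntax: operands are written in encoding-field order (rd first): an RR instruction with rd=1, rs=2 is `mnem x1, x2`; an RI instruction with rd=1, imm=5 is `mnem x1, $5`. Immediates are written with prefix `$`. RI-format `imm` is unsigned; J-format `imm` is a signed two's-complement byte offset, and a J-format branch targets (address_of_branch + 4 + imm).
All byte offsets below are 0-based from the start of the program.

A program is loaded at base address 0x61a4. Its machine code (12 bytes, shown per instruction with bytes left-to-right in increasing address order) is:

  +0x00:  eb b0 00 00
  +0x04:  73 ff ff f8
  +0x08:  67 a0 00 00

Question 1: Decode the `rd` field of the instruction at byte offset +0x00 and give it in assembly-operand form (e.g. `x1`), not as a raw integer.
@+00  big-endian(eb b0 00 00) = 0xebb00000
  top 6b → 0x3a → or [RR]
  rd@[25:23]=0x7 ⇒ x7
  rs@[22:20]=0x3 ⇒ x3

x7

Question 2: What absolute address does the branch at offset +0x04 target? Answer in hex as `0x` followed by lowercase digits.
0x61a4

+0x04: 73 ff ff f8 ⇒ word 0x73fffff8 (big)
  top 6b → 0x1c → call [J]
  [25:0] imm=67108856 (s26→-8) = $-8
  target = base 0x61a4 + off 0x04 + 4 + imm -8 = 0x61a4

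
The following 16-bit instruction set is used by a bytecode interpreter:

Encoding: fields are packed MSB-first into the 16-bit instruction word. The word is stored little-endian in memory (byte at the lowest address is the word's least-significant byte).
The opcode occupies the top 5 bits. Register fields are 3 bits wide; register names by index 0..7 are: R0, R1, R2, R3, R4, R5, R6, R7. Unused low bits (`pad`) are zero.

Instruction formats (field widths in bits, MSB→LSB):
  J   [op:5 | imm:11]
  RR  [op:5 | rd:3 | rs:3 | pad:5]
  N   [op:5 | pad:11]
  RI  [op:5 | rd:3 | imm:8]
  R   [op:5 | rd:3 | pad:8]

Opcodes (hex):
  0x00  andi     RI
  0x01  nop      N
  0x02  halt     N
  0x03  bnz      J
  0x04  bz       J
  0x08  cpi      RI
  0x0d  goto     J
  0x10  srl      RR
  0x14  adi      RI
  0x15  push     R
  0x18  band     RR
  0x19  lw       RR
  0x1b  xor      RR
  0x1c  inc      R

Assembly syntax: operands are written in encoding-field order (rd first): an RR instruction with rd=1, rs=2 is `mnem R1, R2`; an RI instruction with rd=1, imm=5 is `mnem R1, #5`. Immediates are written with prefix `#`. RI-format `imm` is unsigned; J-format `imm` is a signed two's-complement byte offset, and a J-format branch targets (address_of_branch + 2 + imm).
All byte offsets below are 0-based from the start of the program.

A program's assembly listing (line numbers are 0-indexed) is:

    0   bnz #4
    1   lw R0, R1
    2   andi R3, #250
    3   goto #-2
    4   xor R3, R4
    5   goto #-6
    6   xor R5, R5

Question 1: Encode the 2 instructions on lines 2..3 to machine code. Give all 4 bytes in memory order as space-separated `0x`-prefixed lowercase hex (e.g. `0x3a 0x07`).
0xfa 0x03 0xfe 0x6f

line 2 (andi): pack op=0x0:5|rd=3:3|imm=250:8 = 0x03fa; little→ fa 03
line 3 (goto): pack op=0xd:5|imm=-2:11 = 0x6ffe; little→ fe 6f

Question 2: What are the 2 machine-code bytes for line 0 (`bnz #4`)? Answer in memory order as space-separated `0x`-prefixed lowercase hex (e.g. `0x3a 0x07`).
line 0 (bnz): pack op=0x3:5|imm=4:11 = 0x1804; little→ 04 18

0x04 0x18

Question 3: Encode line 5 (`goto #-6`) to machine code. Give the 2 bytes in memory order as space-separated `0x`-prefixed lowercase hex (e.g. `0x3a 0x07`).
0xfa 0x6f

L5: goto op=0xd:5|imm=-6:11 ⇒ 0x6ffa ⇒ little fa 6f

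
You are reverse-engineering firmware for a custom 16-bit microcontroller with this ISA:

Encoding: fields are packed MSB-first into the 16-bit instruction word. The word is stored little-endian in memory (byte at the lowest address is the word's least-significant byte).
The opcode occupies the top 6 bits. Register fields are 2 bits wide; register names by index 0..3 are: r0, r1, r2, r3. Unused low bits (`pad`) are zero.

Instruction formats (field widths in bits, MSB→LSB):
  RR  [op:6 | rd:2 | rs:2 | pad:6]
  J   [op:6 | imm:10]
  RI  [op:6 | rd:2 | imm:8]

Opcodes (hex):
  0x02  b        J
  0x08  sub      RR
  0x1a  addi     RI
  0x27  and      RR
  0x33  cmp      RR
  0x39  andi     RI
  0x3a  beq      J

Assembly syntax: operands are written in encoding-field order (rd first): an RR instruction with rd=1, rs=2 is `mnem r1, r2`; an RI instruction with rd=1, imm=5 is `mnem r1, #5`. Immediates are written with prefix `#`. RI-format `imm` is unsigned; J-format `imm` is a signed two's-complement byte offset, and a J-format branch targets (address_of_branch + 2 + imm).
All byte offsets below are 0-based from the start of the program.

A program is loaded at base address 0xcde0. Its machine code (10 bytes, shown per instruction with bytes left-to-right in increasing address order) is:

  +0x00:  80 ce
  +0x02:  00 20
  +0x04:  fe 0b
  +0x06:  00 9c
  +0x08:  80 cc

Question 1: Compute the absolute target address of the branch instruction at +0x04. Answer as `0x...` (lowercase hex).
+0x04: fe 0b ⇒ word 0x0bfe (little)
  top 6b → 0x2 → b [J]
  imm@[9:0]=0x3fe (s10→-2) ⇒ #-2
  target = base 0xcde0 + off 0x04 + 2 + imm -2 = 0xcde4

0xcde4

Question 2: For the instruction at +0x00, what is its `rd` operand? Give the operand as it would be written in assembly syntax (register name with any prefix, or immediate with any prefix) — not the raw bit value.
+0x00: 80 ce ⇒ word 0xce80 (little)
  top 6b → 0x33 → cmp [RR]
  rd@[9:8]=0x2 ⇒ r2
  rs@[7:6]=0x2 ⇒ r2

r2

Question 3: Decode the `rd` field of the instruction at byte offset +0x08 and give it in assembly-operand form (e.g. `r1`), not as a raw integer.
r0

[08] 80 cc → 0xcc80
  opcode bits[15:10]=0x33: cmp/RR
  [9:8] rd=0 = r0
  [7:6] rs=2 = r2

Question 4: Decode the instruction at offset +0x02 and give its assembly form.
+0x02: 00 20 ⇒ word 0x2000 (little)
  top 6b → 0x8 → sub [RR]
  rd: (w>>8)&0x3=0x0 → r0
  rs: (w>>6)&0x3=0x0 → r0

sub r0, r0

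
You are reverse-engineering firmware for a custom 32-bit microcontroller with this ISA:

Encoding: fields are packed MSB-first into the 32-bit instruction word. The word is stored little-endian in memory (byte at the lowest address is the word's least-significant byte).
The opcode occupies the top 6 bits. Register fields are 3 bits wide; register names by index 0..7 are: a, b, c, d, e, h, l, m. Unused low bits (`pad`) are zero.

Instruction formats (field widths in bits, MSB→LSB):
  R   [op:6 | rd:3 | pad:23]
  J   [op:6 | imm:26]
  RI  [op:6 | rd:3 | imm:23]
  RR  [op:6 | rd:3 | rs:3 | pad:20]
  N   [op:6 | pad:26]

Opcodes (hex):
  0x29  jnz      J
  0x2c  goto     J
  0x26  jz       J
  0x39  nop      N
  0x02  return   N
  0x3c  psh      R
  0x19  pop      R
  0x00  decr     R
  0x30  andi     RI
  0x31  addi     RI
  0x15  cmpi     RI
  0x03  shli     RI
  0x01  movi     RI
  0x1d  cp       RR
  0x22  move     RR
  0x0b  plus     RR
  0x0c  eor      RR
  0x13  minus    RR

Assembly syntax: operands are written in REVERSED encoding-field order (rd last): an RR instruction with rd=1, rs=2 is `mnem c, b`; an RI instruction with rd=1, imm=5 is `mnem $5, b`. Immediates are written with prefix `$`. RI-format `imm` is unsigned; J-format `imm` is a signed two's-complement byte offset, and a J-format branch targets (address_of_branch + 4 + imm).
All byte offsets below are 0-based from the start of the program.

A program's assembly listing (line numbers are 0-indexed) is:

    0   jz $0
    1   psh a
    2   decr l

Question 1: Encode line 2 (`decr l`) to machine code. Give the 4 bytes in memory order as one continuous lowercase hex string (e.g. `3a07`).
00000003

L2: decr op=0x0:6|rd=6:3|pad=0:23 ⇒ 0x03000000 ⇒ little 00 00 00 03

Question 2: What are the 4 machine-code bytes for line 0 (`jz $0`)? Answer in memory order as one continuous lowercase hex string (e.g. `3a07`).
0. jz fields op=0x26:6|imm=0:26 → word 98000000h → 00 00 00 98

00000098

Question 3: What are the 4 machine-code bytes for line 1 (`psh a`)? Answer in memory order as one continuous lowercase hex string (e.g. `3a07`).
000000f0

L1: psh op=0x3c:6|rd=0:3|pad=0:23 ⇒ 0xf0000000 ⇒ little 00 00 00 f0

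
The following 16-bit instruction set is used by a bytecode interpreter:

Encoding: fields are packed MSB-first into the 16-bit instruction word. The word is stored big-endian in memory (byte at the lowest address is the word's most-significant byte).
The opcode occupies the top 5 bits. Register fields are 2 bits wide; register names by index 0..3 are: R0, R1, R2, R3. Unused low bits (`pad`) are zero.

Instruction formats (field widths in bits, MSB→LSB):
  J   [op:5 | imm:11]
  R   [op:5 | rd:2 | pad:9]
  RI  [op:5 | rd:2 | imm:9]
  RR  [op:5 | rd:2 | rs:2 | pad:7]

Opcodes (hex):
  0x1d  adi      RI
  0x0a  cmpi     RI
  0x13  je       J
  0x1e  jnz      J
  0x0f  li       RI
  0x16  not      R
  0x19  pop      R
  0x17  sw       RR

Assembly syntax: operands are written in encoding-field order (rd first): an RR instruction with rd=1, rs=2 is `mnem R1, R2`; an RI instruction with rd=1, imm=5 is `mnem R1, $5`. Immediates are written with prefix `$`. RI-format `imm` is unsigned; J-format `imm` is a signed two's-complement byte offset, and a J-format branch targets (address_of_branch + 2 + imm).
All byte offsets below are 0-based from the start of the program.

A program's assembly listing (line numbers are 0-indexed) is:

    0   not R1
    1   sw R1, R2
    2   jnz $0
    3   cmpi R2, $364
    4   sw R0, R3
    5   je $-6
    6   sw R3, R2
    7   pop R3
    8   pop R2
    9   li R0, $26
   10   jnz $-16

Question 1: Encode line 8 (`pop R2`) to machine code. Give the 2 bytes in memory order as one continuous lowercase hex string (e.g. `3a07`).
cc00

8. pop fields op=0x19:5|rd=2:2|pad=0:9 → word cc00h → cc 00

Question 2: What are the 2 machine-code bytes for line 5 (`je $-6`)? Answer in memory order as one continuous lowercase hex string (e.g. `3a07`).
L5: je op=0x13:5|imm=-6:11 ⇒ 0x9ffa ⇒ big 9f fa

9ffa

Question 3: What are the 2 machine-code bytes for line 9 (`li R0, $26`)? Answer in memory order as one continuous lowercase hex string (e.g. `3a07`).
line 9 (li): pack op=0xf:5|rd=0:2|imm=26:9 = 0x781a; big→ 78 1a

781a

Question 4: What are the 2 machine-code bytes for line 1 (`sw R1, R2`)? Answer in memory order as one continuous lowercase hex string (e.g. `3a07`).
bb00

line 1 (sw): pack op=0x17:5|rd=1:2|rs=2:2|pad=0:7 = 0xbb00; big→ bb 00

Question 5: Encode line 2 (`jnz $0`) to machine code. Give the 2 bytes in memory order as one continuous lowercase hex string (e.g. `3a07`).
L2: jnz op=0x1e:5|imm=0:11 ⇒ 0xf000 ⇒ big f0 00

f000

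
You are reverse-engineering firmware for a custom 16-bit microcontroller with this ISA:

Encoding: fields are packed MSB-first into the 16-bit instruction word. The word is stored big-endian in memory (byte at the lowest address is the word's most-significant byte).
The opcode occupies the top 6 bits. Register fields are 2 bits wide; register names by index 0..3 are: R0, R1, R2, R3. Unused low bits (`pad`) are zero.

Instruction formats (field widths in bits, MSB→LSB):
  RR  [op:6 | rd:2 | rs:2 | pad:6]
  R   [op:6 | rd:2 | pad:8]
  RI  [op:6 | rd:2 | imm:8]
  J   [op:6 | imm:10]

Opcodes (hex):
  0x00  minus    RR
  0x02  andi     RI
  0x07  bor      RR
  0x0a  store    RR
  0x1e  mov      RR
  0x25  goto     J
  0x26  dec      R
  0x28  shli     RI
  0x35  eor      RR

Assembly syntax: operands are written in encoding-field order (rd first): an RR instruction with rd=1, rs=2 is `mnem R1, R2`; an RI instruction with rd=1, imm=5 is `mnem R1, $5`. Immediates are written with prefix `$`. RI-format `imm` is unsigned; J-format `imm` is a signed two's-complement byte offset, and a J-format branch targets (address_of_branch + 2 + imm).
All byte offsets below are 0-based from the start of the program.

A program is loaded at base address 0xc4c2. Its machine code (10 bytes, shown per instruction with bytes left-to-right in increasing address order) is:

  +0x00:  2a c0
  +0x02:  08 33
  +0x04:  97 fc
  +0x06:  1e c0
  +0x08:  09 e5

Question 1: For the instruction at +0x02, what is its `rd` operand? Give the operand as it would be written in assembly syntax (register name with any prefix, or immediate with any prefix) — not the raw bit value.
off 0x02: read 08 33 as big → 0x0833
  op=0x0833>>10=0x2 ⇒ andi (RI)
  rd: (w>>8)&0x3=0x0 → R0
  imm: (w>>0)&0xff=0x33 → $51

R0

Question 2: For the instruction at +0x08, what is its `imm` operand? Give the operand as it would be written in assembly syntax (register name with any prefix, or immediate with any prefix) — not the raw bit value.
$229

@+08  big-endian(09 e5) = 0x09e5
  opcode bits[15:10]=0x2: andi/RI
  rd: (w>>8)&0x3=0x1 → R1
  imm: (w>>0)&0xff=0xe5 → $229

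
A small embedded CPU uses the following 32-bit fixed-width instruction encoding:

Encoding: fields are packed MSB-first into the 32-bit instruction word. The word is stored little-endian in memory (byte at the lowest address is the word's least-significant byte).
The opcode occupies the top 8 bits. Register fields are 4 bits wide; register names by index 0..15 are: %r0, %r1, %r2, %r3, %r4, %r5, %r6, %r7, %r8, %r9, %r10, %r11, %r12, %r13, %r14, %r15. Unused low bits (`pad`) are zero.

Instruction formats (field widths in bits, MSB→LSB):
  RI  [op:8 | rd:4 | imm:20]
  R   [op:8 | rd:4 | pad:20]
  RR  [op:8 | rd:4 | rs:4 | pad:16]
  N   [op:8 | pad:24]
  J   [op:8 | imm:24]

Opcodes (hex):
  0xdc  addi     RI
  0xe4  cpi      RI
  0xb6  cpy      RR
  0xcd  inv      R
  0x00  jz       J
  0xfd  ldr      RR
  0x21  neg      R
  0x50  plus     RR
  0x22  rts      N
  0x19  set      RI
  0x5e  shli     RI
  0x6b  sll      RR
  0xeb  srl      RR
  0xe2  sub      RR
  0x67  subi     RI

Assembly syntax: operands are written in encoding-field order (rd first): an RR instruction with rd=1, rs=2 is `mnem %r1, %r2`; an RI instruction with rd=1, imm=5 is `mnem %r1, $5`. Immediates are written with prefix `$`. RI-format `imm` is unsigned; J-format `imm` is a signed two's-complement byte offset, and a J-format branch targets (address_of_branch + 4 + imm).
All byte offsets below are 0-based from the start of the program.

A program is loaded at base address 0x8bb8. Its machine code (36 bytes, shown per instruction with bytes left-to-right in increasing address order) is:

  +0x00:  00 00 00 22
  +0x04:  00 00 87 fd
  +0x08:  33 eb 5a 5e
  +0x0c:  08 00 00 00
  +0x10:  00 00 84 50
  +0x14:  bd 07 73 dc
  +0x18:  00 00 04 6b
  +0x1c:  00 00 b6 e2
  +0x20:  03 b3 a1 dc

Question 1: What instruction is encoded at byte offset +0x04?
ldr %r8, %r7

+0x04: 00 00 87 fd ⇒ word 0xfd870000 (little)
  top 8b → 0xfd → ldr [RR]
  [23:20] rd=8 = %r8
  [19:16] rs=7 = %r7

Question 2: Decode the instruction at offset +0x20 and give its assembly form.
off 0x20: read 03 b3 a1 dc as little → 0xdca1b303
  op=0xdca1b303>>24=0xdc ⇒ addi (RI)
  rd: (w>>20)&0xf=0xa → %r10
  imm: (w>>0)&0xfffff=0x1b303 → $111363

addi %r10, $111363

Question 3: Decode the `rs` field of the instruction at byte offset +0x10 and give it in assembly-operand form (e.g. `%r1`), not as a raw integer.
%r4

@+10  little-endian(00 00 84 50) = 0x50840000
  opcode bits[31:24]=0x50: plus/RR
  rd: (w>>20)&0xf=0x8 → %r8
  rs: (w>>16)&0xf=0x4 → %r4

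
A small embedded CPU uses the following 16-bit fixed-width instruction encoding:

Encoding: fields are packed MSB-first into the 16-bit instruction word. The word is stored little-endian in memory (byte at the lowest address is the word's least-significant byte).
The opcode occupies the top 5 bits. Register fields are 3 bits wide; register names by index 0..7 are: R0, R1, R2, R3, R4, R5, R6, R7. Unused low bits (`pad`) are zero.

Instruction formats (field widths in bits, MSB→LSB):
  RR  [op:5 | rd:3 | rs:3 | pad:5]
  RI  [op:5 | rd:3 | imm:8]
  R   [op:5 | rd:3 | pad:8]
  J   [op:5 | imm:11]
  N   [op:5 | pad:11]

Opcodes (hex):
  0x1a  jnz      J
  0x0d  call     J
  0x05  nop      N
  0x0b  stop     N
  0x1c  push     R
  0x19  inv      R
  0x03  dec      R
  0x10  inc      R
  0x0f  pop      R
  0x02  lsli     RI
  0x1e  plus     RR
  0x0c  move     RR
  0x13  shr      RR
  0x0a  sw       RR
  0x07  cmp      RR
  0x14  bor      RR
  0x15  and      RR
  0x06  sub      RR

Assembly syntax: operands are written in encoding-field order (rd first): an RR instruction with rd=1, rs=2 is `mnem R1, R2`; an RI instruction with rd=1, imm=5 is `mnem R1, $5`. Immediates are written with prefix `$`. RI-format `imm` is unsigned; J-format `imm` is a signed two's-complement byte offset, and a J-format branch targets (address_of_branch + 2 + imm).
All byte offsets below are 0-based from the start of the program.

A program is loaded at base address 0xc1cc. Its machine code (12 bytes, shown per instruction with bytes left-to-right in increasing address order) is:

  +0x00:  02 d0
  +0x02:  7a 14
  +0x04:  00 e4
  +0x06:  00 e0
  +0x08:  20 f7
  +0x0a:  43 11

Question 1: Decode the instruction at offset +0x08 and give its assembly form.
+0x08: 20 f7 ⇒ word 0xf720 (little)
  opcode bits[15:11]=0x1e: plus/RR
  [10:8] rd=7 = R7
  [7:5] rs=1 = R1

plus R7, R1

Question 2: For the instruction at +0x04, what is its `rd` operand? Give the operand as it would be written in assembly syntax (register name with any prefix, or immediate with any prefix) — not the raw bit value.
off 0x04: read 00 e4 as little → 0xe400
  opcode bits[15:11]=0x1c: push/R
  [10:8] rd=4 = R4

R4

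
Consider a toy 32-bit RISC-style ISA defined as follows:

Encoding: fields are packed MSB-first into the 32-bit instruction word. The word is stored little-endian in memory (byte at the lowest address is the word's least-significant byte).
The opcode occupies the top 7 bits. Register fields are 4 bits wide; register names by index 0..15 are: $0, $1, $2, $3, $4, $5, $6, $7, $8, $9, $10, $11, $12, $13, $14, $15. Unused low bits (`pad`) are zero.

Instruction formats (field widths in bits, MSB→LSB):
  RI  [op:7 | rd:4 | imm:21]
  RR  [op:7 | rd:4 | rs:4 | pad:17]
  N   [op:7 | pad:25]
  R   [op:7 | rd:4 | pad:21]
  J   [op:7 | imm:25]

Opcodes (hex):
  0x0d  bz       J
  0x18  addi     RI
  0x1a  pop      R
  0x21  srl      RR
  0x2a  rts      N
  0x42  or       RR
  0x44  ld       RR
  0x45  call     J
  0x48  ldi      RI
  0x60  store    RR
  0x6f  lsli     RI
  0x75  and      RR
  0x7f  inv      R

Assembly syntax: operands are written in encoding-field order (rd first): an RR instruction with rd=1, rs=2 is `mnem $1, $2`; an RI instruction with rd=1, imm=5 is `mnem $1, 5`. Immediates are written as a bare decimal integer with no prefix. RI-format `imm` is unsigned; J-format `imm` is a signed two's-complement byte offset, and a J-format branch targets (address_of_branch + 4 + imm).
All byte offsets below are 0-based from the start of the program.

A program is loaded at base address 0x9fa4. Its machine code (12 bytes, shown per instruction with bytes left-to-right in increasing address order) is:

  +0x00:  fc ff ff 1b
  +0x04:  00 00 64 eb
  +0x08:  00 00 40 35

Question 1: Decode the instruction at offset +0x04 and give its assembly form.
[04] 00 00 64 eb → 0xeb640000
  opcode bits[31:25]=0x75: and/RR
  rd: (w>>21)&0xf=0xb → $11
  rs: (w>>17)&0xf=0x2 → $2

and $11, $2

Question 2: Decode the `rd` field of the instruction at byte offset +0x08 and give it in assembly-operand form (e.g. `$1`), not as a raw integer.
@+08  little-endian(00 00 40 35) = 0x35400000
  op=0x35400000>>25=0x1a ⇒ pop (R)
  [24:21] rd=10 = $10

$10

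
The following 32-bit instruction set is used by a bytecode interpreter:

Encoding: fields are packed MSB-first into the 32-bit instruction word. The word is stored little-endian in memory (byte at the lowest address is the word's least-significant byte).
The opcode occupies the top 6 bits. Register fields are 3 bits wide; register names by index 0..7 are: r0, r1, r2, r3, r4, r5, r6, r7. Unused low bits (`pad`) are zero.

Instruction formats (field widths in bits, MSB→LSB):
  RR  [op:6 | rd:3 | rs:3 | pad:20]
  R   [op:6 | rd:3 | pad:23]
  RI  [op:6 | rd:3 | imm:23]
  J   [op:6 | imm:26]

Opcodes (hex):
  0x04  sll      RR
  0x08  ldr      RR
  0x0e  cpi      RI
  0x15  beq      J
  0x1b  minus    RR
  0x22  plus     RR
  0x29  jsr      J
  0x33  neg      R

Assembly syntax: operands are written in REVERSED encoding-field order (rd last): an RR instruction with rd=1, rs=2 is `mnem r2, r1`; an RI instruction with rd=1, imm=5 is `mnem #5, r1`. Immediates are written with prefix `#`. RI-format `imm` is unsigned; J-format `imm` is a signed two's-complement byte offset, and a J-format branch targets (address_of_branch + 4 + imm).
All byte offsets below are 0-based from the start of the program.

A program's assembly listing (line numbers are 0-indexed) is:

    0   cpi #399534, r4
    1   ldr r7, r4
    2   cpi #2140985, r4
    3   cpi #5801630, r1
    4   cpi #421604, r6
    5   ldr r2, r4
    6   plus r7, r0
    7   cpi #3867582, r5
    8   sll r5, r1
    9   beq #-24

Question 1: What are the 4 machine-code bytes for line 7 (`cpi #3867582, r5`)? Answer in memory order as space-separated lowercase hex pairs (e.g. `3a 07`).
7. cpi fields op=0xe:6|rd=5:3|imm=3867582:23 → word 3abb03beh → be 03 bb 3a

be 03 bb 3a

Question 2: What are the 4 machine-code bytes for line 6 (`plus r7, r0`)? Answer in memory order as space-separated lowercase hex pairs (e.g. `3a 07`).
line 6 (plus): pack op=0x22:6|rd=0:3|rs=7:3|pad=0:20 = 0x88700000; little→ 00 00 70 88

00 00 70 88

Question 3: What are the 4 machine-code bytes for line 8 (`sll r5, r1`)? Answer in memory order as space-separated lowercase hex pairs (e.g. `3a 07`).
8. sll fields op=0x4:6|rd=1:3|rs=5:3|pad=0:20 → word 10d00000h → 00 00 d0 10

00 00 d0 10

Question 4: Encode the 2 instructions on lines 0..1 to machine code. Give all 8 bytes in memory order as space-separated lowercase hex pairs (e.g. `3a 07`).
line 0 (cpi): pack op=0xe:6|rd=4:3|imm=399534:23 = 0x3a0618ae; little→ ae 18 06 3a
line 1 (ldr): pack op=0x8:6|rd=4:3|rs=7:3|pad=0:20 = 0x22700000; little→ 00 00 70 22

ae 18 06 3a 00 00 70 22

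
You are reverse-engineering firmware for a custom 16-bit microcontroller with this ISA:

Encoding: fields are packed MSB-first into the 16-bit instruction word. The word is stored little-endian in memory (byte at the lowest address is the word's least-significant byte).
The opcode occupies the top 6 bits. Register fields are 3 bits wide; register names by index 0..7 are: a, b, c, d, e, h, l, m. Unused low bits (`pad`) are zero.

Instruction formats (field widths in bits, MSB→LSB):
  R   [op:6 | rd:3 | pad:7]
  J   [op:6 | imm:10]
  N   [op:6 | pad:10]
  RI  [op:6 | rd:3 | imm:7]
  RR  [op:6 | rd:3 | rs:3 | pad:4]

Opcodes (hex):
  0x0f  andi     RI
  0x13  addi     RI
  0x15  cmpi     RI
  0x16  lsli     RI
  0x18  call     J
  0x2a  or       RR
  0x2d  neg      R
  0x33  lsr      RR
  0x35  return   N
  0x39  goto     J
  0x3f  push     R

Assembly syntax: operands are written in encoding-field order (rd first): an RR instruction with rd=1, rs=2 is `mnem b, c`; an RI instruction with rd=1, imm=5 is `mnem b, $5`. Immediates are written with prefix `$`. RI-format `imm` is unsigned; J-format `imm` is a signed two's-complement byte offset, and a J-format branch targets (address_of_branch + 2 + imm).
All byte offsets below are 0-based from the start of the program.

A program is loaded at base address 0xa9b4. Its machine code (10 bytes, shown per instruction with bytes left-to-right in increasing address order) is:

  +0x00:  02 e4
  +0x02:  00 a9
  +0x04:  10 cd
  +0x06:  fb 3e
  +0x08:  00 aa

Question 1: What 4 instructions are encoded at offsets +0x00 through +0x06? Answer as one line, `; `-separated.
goto $2; or c, a; lsr c, b; andi h, $123

off 0x00: read 02 e4 as little → 0xe402
  opcode bits[15:10]=0x39: goto/J
  [9:0] imm=2 = $2
off 0x02: read 00 a9 as little → 0xa900
  opcode bits[15:10]=0x2a: or/RR
  [9:7] rd=2 = c
  [6:4] rs=0 = a
off 0x04: read 10 cd as little → 0xcd10
  opcode bits[15:10]=0x33: lsr/RR
  [9:7] rd=2 = c
  [6:4] rs=1 = b
off 0x06: read fb 3e as little → 0x3efb
  opcode bits[15:10]=0xf: andi/RI
  [9:7] rd=5 = h
  [6:0] imm=123 = $123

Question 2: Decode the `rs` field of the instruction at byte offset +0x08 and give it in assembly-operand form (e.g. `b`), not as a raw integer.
off 0x08: read 00 aa as little → 0xaa00
  opcode bits[15:10]=0x2a: or/RR
  rd: (w>>7)&0x7=0x4 → e
  rs: (w>>4)&0x7=0x0 → a

a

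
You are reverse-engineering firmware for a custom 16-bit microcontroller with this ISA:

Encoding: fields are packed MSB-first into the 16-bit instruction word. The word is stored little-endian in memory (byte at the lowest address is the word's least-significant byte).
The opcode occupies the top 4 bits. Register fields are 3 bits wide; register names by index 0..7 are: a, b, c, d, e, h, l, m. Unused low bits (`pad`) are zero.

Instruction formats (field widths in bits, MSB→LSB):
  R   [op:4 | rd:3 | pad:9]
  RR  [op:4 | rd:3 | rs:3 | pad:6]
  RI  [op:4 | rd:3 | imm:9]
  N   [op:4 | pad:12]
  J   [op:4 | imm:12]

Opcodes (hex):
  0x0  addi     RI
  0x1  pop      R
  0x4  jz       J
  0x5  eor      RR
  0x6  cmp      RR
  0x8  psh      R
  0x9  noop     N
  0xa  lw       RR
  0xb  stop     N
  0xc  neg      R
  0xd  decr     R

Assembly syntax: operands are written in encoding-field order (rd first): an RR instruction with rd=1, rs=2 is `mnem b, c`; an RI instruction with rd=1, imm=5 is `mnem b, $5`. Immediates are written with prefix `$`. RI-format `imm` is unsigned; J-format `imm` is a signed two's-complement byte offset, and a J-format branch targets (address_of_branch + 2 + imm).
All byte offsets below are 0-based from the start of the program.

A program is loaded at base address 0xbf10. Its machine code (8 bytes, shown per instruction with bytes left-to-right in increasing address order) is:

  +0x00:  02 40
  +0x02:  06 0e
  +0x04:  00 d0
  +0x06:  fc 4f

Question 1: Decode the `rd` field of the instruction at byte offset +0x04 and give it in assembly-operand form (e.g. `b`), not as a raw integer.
a

[04] 00 d0 → 0xd000
  top 4b → 0xd → decr [R]
  [11:9] rd=0 = a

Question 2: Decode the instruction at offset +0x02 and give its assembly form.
addi m, $6

off 0x02: read 06 0e as little → 0x0e06
  op=0x0e06>>12=0x0 ⇒ addi (RI)
  [11:9] rd=7 = m
  [8:0] imm=6 = $6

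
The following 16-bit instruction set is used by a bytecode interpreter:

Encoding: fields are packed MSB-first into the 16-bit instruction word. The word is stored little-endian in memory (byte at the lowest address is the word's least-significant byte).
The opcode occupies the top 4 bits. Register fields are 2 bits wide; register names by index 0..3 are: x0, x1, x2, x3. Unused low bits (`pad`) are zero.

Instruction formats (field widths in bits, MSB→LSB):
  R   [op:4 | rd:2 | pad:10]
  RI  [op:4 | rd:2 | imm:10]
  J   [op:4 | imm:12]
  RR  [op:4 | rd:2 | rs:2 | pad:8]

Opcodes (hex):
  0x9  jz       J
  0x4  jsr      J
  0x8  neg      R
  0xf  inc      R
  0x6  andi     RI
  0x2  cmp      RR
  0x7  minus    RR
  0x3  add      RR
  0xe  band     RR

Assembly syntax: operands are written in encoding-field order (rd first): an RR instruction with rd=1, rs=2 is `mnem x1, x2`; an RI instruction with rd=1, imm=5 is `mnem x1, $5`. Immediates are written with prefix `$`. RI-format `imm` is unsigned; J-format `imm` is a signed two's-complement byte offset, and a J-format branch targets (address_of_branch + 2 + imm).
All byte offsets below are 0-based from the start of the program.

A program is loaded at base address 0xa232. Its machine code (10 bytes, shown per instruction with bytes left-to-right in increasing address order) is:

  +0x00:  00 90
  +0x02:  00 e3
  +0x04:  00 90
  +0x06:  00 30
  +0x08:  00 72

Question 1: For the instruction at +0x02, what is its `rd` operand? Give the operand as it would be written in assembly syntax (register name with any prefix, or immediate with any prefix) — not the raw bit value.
off 0x02: read 00 e3 as little → 0xe300
  opcode bits[15:12]=0xe: band/RR
  [11:10] rd=0 = x0
  [9:8] rs=3 = x3

x0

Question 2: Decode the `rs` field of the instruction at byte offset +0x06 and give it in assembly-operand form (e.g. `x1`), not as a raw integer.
x0

@+06  little-endian(00 30) = 0x3000
  op=0x3000>>12=0x3 ⇒ add (RR)
  [11:10] rd=0 = x0
  [9:8] rs=0 = x0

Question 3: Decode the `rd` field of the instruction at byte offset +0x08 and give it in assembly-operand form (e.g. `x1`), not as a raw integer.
+0x08: 00 72 ⇒ word 0x7200 (little)
  op=0x7200>>12=0x7 ⇒ minus (RR)
  [11:10] rd=0 = x0
  [9:8] rs=2 = x2

x0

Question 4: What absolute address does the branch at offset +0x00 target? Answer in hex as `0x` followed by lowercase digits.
off 0x00: read 00 90 as little → 0x9000
  op=0x9000>>12=0x9 ⇒ jz (J)
  imm: (w>>0)&0xfff=0x0 → $0
  target = base 0xa232 + off 0x00 + 2 + imm 0 = 0xa234

0xa234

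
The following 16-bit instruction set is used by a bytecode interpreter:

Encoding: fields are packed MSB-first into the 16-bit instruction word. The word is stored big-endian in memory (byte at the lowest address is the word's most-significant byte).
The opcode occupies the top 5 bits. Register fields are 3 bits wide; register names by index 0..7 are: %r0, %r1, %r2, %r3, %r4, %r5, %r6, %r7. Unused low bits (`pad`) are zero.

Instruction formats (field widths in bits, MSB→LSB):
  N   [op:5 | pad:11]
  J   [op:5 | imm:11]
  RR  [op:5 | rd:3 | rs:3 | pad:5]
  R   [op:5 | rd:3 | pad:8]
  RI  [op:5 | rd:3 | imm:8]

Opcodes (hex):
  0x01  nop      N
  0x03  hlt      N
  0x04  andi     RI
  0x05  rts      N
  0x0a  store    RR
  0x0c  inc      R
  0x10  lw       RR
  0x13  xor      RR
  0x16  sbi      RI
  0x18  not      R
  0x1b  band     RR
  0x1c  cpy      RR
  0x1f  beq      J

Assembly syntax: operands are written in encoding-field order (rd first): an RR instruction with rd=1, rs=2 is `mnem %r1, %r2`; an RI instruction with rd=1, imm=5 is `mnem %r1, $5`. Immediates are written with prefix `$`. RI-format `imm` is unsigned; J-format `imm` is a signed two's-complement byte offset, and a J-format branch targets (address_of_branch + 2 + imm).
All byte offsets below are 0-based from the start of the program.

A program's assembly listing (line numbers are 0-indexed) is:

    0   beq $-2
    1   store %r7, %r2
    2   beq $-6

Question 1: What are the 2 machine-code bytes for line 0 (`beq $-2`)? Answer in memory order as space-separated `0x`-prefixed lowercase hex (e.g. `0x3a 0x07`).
0xff 0xfe

L0: beq op=0x1f:5|imm=-2:11 ⇒ 0xfffe ⇒ big ff fe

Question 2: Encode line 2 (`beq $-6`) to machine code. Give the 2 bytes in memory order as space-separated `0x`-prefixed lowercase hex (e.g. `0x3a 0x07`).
line 2 (beq): pack op=0x1f:5|imm=-6:11 = 0xfffa; big→ ff fa

0xff 0xfa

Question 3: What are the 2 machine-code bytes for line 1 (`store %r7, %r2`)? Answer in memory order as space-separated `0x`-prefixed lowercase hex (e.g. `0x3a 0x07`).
line 1 (store): pack op=0xa:5|rd=7:3|rs=2:3|pad=0:5 = 0x5740; big→ 57 40

0x57 0x40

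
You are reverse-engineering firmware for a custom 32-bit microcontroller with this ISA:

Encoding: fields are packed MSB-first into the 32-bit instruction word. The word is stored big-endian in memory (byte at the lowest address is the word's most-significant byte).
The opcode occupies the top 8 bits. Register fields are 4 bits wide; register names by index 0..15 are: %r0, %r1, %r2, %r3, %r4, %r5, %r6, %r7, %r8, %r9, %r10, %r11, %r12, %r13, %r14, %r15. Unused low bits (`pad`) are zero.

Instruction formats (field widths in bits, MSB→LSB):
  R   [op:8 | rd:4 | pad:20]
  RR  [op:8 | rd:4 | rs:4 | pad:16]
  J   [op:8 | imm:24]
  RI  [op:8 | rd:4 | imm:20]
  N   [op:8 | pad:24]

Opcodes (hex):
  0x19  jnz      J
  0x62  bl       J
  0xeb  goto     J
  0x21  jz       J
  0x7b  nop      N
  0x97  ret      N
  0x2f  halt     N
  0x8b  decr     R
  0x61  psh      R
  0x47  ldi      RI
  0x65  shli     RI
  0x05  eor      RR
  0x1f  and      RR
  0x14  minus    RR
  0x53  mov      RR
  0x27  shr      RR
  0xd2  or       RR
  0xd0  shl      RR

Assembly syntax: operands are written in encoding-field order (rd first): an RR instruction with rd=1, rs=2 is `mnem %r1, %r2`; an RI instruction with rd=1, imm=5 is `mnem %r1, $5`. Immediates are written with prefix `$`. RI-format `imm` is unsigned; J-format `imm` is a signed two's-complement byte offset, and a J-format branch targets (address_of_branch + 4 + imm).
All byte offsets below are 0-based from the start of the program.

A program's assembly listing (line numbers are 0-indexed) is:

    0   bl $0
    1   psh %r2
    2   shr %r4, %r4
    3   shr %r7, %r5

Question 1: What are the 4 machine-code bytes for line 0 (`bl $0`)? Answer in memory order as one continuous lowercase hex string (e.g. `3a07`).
62000000

line 0 (bl): pack op=0x62:8|imm=0:24 = 0x62000000; big→ 62 00 00 00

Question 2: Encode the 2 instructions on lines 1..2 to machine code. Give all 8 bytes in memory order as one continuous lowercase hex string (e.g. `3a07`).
line 1 (psh): pack op=0x61:8|rd=2:4|pad=0:20 = 0x61200000; big→ 61 20 00 00
line 2 (shr): pack op=0x27:8|rd=4:4|rs=4:4|pad=0:16 = 0x27440000; big→ 27 44 00 00

6120000027440000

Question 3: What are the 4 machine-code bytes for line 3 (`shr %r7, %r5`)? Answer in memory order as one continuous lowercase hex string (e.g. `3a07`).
27750000

3. shr fields op=0x27:8|rd=7:4|rs=5:4|pad=0:16 → word 27750000h → 27 75 00 00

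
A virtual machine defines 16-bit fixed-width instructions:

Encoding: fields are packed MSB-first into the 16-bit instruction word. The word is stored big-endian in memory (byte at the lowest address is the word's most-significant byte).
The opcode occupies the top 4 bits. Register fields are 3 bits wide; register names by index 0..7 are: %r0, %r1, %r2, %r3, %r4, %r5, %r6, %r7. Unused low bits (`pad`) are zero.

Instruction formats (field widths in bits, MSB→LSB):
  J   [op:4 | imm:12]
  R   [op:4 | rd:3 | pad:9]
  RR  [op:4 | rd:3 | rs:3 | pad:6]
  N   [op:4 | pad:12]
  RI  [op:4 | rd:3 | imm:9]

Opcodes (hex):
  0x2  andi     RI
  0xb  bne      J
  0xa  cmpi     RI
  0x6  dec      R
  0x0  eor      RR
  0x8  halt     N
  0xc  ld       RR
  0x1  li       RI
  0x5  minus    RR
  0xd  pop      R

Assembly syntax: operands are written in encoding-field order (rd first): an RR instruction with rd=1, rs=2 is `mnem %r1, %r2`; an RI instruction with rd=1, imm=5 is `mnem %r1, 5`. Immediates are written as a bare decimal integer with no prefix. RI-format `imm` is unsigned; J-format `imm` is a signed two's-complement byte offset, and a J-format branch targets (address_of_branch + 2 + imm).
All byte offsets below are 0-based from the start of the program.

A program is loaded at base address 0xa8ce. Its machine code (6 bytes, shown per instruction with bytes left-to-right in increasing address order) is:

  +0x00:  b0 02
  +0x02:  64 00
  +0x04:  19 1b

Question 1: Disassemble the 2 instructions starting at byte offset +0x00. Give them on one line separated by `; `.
bne 2; dec %r2

[00] b0 02 → 0xb002
  opcode bits[15:12]=0xb: bne/J
  imm: (w>>0)&0xfff=0x2 → 2
[02] 64 00 → 0x6400
  opcode bits[15:12]=0x6: dec/R
  rd: (w>>9)&0x7=0x2 → %r2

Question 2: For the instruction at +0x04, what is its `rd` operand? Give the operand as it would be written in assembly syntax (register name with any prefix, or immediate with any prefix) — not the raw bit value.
%r4

+0x04: 19 1b ⇒ word 0x191b (big)
  top 4b → 0x1 → li [RI]
  rd@[11:9]=0x4 ⇒ %r4
  imm@[8:0]=0x11b ⇒ 283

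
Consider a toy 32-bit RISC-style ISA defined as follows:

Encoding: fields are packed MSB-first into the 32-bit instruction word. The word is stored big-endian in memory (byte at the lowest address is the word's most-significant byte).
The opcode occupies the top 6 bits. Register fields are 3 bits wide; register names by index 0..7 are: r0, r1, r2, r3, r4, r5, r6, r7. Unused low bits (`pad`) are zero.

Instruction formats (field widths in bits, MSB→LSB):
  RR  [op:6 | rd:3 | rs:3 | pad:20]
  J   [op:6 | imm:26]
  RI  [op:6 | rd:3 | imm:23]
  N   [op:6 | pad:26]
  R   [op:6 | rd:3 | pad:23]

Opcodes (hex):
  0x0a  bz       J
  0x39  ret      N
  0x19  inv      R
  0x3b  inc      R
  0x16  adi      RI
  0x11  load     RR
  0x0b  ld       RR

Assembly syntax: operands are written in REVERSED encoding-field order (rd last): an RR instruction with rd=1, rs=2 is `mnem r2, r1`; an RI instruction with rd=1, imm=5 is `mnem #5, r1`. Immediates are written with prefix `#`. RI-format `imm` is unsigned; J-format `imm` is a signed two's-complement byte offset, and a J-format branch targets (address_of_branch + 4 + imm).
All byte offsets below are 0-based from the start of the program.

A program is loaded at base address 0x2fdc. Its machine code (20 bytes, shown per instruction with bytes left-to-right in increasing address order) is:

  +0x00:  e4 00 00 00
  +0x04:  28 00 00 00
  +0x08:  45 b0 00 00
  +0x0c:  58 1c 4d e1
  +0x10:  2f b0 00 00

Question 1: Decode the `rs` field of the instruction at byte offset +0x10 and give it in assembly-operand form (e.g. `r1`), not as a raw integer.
r3

[10] 2f b0 00 00 → 0x2fb00000
  top 6b → 0xb → ld [RR]
  rd: (w>>23)&0x7=0x7 → r7
  rs: (w>>20)&0x7=0x3 → r3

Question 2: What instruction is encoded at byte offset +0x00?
+0x00: e4 00 00 00 ⇒ word 0xe4000000 (big)
  top 6b → 0x39 → ret [N]

ret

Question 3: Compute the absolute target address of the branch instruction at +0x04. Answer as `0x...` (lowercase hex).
0x2fe4

[04] 28 00 00 00 → 0x28000000
  opcode bits[31:26]=0xa: bz/J
  [25:0] imm=0 = #0
  target = base 0x2fdc + off 0x04 + 4 + imm 0 = 0x2fe4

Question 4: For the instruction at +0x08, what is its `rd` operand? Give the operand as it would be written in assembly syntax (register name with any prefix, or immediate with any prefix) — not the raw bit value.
[08] 45 b0 00 00 → 0x45b00000
  opcode bits[31:26]=0x11: load/RR
  rd@[25:23]=0x3 ⇒ r3
  rs@[22:20]=0x3 ⇒ r3

r3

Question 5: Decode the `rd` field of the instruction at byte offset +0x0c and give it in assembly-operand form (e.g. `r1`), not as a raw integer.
r0

@+0c  big-endian(58 1c 4d e1) = 0x581c4de1
  top 6b → 0x16 → adi [RI]
  [25:23] rd=0 = r0
  [22:0] imm=1854945 = #1854945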